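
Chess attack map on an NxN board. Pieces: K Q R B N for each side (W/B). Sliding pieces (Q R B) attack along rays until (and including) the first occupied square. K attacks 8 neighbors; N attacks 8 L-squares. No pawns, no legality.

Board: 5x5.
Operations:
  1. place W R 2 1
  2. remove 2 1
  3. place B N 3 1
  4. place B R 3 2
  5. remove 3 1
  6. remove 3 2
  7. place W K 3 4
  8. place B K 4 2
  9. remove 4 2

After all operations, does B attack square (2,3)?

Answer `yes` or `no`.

Op 1: place WR@(2,1)
Op 2: remove (2,1)
Op 3: place BN@(3,1)
Op 4: place BR@(3,2)
Op 5: remove (3,1)
Op 6: remove (3,2)
Op 7: place WK@(3,4)
Op 8: place BK@(4,2)
Op 9: remove (4,2)
Per-piece attacks for B:
B attacks (2,3): no

Answer: no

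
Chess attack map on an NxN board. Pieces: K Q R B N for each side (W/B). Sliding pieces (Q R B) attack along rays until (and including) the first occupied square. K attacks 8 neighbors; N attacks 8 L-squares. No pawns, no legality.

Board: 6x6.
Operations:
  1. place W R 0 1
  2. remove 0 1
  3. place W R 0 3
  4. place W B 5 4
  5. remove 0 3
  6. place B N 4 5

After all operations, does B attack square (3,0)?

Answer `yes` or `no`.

Answer: no

Derivation:
Op 1: place WR@(0,1)
Op 2: remove (0,1)
Op 3: place WR@(0,3)
Op 4: place WB@(5,4)
Op 5: remove (0,3)
Op 6: place BN@(4,5)
Per-piece attacks for B:
  BN@(4,5): attacks (5,3) (3,3) (2,4)
B attacks (3,0): no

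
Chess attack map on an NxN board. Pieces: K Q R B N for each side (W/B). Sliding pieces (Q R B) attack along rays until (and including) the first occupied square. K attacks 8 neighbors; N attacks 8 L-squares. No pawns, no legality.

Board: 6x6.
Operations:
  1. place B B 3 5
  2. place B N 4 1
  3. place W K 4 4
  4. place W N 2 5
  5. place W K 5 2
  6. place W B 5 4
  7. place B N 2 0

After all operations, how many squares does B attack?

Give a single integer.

Answer: 12

Derivation:
Op 1: place BB@(3,5)
Op 2: place BN@(4,1)
Op 3: place WK@(4,4)
Op 4: place WN@(2,5)
Op 5: place WK@(5,2)
Op 6: place WB@(5,4)
Op 7: place BN@(2,0)
Per-piece attacks for B:
  BN@(2,0): attacks (3,2) (4,1) (1,2) (0,1)
  BB@(3,5): attacks (4,4) (2,4) (1,3) (0,2) [ray(1,-1) blocked at (4,4)]
  BN@(4,1): attacks (5,3) (3,3) (2,2) (2,0)
Union (12 distinct): (0,1) (0,2) (1,2) (1,3) (2,0) (2,2) (2,4) (3,2) (3,3) (4,1) (4,4) (5,3)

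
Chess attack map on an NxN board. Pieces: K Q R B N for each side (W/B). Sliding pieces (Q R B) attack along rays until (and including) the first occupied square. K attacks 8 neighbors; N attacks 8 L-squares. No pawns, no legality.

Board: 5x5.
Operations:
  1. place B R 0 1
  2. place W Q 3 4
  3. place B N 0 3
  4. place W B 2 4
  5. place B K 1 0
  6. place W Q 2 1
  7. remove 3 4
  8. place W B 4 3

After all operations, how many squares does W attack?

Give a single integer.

Answer: 20

Derivation:
Op 1: place BR@(0,1)
Op 2: place WQ@(3,4)
Op 3: place BN@(0,3)
Op 4: place WB@(2,4)
Op 5: place BK@(1,0)
Op 6: place WQ@(2,1)
Op 7: remove (3,4)
Op 8: place WB@(4,3)
Per-piece attacks for W:
  WQ@(2,1): attacks (2,2) (2,3) (2,4) (2,0) (3,1) (4,1) (1,1) (0,1) (3,2) (4,3) (3,0) (1,2) (0,3) (1,0) [ray(0,1) blocked at (2,4); ray(-1,0) blocked at (0,1); ray(1,1) blocked at (4,3); ray(-1,1) blocked at (0,3); ray(-1,-1) blocked at (1,0)]
  WB@(2,4): attacks (3,3) (4,2) (1,3) (0,2)
  WB@(4,3): attacks (3,4) (3,2) (2,1) [ray(-1,-1) blocked at (2,1)]
Union (20 distinct): (0,1) (0,2) (0,3) (1,0) (1,1) (1,2) (1,3) (2,0) (2,1) (2,2) (2,3) (2,4) (3,0) (3,1) (3,2) (3,3) (3,4) (4,1) (4,2) (4,3)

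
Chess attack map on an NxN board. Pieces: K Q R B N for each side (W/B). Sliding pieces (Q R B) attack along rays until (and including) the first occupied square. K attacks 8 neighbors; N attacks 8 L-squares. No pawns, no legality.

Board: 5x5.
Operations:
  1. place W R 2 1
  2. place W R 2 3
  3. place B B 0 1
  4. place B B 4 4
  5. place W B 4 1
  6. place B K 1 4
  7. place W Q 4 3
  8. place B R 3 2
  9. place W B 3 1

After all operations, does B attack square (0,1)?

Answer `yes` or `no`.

Op 1: place WR@(2,1)
Op 2: place WR@(2,3)
Op 3: place BB@(0,1)
Op 4: place BB@(4,4)
Op 5: place WB@(4,1)
Op 6: place BK@(1,4)
Op 7: place WQ@(4,3)
Op 8: place BR@(3,2)
Op 9: place WB@(3,1)
Per-piece attacks for B:
  BB@(0,1): attacks (1,2) (2,3) (1,0) [ray(1,1) blocked at (2,3)]
  BK@(1,4): attacks (1,3) (2,4) (0,4) (2,3) (0,3)
  BR@(3,2): attacks (3,3) (3,4) (3,1) (4,2) (2,2) (1,2) (0,2) [ray(0,-1) blocked at (3,1)]
  BB@(4,4): attacks (3,3) (2,2) (1,1) (0,0)
B attacks (0,1): no

Answer: no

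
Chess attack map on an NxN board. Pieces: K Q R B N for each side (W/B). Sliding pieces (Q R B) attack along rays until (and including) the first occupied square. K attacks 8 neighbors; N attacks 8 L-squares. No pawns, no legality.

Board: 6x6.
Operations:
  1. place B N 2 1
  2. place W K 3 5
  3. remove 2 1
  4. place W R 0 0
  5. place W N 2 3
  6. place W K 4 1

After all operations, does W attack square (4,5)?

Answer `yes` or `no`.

Op 1: place BN@(2,1)
Op 2: place WK@(3,5)
Op 3: remove (2,1)
Op 4: place WR@(0,0)
Op 5: place WN@(2,3)
Op 6: place WK@(4,1)
Per-piece attacks for W:
  WR@(0,0): attacks (0,1) (0,2) (0,3) (0,4) (0,5) (1,0) (2,0) (3,0) (4,0) (5,0)
  WN@(2,3): attacks (3,5) (4,4) (1,5) (0,4) (3,1) (4,2) (1,1) (0,2)
  WK@(3,5): attacks (3,4) (4,5) (2,5) (4,4) (2,4)
  WK@(4,1): attacks (4,2) (4,0) (5,1) (3,1) (5,2) (5,0) (3,2) (3,0)
W attacks (4,5): yes

Answer: yes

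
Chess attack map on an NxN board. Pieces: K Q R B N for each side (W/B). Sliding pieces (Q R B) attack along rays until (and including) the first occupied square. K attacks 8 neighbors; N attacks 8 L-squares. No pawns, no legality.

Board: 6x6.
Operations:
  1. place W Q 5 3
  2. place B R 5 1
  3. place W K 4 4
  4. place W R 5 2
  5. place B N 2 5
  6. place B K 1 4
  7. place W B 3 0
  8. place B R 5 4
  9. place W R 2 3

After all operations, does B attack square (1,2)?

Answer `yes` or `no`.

Op 1: place WQ@(5,3)
Op 2: place BR@(5,1)
Op 3: place WK@(4,4)
Op 4: place WR@(5,2)
Op 5: place BN@(2,5)
Op 6: place BK@(1,4)
Op 7: place WB@(3,0)
Op 8: place BR@(5,4)
Op 9: place WR@(2,3)
Per-piece attacks for B:
  BK@(1,4): attacks (1,5) (1,3) (2,4) (0,4) (2,5) (2,3) (0,5) (0,3)
  BN@(2,5): attacks (3,3) (4,4) (1,3) (0,4)
  BR@(5,1): attacks (5,2) (5,0) (4,1) (3,1) (2,1) (1,1) (0,1) [ray(0,1) blocked at (5,2)]
  BR@(5,4): attacks (5,5) (5,3) (4,4) [ray(0,-1) blocked at (5,3); ray(-1,0) blocked at (4,4)]
B attacks (1,2): no

Answer: no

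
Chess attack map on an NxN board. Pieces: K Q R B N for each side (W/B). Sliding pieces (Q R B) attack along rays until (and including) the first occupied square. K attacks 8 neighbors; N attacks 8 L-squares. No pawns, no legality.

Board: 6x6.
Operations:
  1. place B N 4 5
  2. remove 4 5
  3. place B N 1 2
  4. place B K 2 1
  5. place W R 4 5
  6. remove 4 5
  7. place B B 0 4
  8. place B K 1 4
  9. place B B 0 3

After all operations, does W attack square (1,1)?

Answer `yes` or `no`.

Op 1: place BN@(4,5)
Op 2: remove (4,5)
Op 3: place BN@(1,2)
Op 4: place BK@(2,1)
Op 5: place WR@(4,5)
Op 6: remove (4,5)
Op 7: place BB@(0,4)
Op 8: place BK@(1,4)
Op 9: place BB@(0,3)
Per-piece attacks for W:
W attacks (1,1): no

Answer: no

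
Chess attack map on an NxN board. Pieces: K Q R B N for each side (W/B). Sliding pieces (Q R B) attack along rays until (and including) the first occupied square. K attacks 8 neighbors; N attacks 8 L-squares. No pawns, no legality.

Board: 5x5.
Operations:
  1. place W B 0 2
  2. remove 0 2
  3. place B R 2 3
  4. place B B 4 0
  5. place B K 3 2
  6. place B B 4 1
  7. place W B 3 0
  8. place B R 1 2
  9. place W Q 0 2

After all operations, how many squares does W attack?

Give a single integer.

Op 1: place WB@(0,2)
Op 2: remove (0,2)
Op 3: place BR@(2,3)
Op 4: place BB@(4,0)
Op 5: place BK@(3,2)
Op 6: place BB@(4,1)
Op 7: place WB@(3,0)
Op 8: place BR@(1,2)
Op 9: place WQ@(0,2)
Per-piece attacks for W:
  WQ@(0,2): attacks (0,3) (0,4) (0,1) (0,0) (1,2) (1,3) (2,4) (1,1) (2,0) [ray(1,0) blocked at (1,2)]
  WB@(3,0): attacks (4,1) (2,1) (1,2) [ray(1,1) blocked at (4,1); ray(-1,1) blocked at (1,2)]
Union (11 distinct): (0,0) (0,1) (0,3) (0,4) (1,1) (1,2) (1,3) (2,0) (2,1) (2,4) (4,1)

Answer: 11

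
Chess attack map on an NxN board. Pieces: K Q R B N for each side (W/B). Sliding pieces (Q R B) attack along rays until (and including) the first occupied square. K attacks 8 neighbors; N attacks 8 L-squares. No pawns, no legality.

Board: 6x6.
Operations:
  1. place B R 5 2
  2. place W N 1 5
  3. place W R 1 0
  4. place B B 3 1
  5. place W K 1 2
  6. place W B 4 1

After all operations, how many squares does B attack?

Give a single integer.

Answer: 13

Derivation:
Op 1: place BR@(5,2)
Op 2: place WN@(1,5)
Op 3: place WR@(1,0)
Op 4: place BB@(3,1)
Op 5: place WK@(1,2)
Op 6: place WB@(4,1)
Per-piece attacks for B:
  BB@(3,1): attacks (4,2) (5,3) (4,0) (2,2) (1,3) (0,4) (2,0)
  BR@(5,2): attacks (5,3) (5,4) (5,5) (5,1) (5,0) (4,2) (3,2) (2,2) (1,2) [ray(-1,0) blocked at (1,2)]
Union (13 distinct): (0,4) (1,2) (1,3) (2,0) (2,2) (3,2) (4,0) (4,2) (5,0) (5,1) (5,3) (5,4) (5,5)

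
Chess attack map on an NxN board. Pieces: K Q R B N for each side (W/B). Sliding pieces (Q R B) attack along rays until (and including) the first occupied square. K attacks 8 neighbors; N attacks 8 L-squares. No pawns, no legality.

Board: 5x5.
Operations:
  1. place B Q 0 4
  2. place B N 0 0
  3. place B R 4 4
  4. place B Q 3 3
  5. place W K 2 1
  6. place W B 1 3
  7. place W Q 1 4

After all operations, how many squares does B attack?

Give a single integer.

Answer: 21

Derivation:
Op 1: place BQ@(0,4)
Op 2: place BN@(0,0)
Op 3: place BR@(4,4)
Op 4: place BQ@(3,3)
Op 5: place WK@(2,1)
Op 6: place WB@(1,3)
Op 7: place WQ@(1,4)
Per-piece attacks for B:
  BN@(0,0): attacks (1,2) (2,1)
  BQ@(0,4): attacks (0,3) (0,2) (0,1) (0,0) (1,4) (1,3) [ray(0,-1) blocked at (0,0); ray(1,0) blocked at (1,4); ray(1,-1) blocked at (1,3)]
  BQ@(3,3): attacks (3,4) (3,2) (3,1) (3,0) (4,3) (2,3) (1,3) (4,4) (4,2) (2,4) (2,2) (1,1) (0,0) [ray(-1,0) blocked at (1,3); ray(1,1) blocked at (4,4); ray(-1,-1) blocked at (0,0)]
  BR@(4,4): attacks (4,3) (4,2) (4,1) (4,0) (3,4) (2,4) (1,4) [ray(-1,0) blocked at (1,4)]
Union (21 distinct): (0,0) (0,1) (0,2) (0,3) (1,1) (1,2) (1,3) (1,4) (2,1) (2,2) (2,3) (2,4) (3,0) (3,1) (3,2) (3,4) (4,0) (4,1) (4,2) (4,3) (4,4)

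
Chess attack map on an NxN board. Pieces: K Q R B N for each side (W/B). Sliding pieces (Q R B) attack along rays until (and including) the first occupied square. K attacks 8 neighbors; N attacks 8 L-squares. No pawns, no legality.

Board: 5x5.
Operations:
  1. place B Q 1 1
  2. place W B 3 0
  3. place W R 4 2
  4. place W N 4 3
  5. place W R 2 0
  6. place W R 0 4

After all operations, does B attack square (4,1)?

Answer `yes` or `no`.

Answer: yes

Derivation:
Op 1: place BQ@(1,1)
Op 2: place WB@(3,0)
Op 3: place WR@(4,2)
Op 4: place WN@(4,3)
Op 5: place WR@(2,0)
Op 6: place WR@(0,4)
Per-piece attacks for B:
  BQ@(1,1): attacks (1,2) (1,3) (1,4) (1,0) (2,1) (3,1) (4,1) (0,1) (2,2) (3,3) (4,4) (2,0) (0,2) (0,0) [ray(1,-1) blocked at (2,0)]
B attacks (4,1): yes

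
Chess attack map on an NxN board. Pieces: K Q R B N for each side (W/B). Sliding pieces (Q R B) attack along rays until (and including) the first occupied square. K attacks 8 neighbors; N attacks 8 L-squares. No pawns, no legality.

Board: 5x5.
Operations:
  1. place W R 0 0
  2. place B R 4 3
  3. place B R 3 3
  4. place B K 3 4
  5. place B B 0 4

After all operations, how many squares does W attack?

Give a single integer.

Op 1: place WR@(0,0)
Op 2: place BR@(4,3)
Op 3: place BR@(3,3)
Op 4: place BK@(3,4)
Op 5: place BB@(0,4)
Per-piece attacks for W:
  WR@(0,0): attacks (0,1) (0,2) (0,3) (0,4) (1,0) (2,0) (3,0) (4,0) [ray(0,1) blocked at (0,4)]
Union (8 distinct): (0,1) (0,2) (0,3) (0,4) (1,0) (2,0) (3,0) (4,0)

Answer: 8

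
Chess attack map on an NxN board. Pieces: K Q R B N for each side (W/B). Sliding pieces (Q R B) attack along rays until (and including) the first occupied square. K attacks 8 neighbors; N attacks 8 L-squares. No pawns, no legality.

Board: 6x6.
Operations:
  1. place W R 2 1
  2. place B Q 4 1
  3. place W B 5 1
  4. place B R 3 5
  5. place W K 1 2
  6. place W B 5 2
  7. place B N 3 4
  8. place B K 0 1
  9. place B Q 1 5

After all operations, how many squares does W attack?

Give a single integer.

Answer: 19

Derivation:
Op 1: place WR@(2,1)
Op 2: place BQ@(4,1)
Op 3: place WB@(5,1)
Op 4: place BR@(3,5)
Op 5: place WK@(1,2)
Op 6: place WB@(5,2)
Op 7: place BN@(3,4)
Op 8: place BK@(0,1)
Op 9: place BQ@(1,5)
Per-piece attacks for W:
  WK@(1,2): attacks (1,3) (1,1) (2,2) (0,2) (2,3) (2,1) (0,3) (0,1)
  WR@(2,1): attacks (2,2) (2,3) (2,4) (2,5) (2,0) (3,1) (4,1) (1,1) (0,1) [ray(1,0) blocked at (4,1); ray(-1,0) blocked at (0,1)]
  WB@(5,1): attacks (4,2) (3,3) (2,4) (1,5) (4,0) [ray(-1,1) blocked at (1,5)]
  WB@(5,2): attacks (4,3) (3,4) (4,1) [ray(-1,1) blocked at (3,4); ray(-1,-1) blocked at (4,1)]
Union (19 distinct): (0,1) (0,2) (0,3) (1,1) (1,3) (1,5) (2,0) (2,1) (2,2) (2,3) (2,4) (2,5) (3,1) (3,3) (3,4) (4,0) (4,1) (4,2) (4,3)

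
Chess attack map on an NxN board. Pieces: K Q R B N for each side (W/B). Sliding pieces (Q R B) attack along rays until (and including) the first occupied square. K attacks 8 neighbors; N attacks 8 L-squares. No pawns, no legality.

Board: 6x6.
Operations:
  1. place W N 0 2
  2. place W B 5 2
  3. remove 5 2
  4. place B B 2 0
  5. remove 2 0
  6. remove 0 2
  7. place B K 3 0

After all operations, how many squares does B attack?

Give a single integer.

Op 1: place WN@(0,2)
Op 2: place WB@(5,2)
Op 3: remove (5,2)
Op 4: place BB@(2,0)
Op 5: remove (2,0)
Op 6: remove (0,2)
Op 7: place BK@(3,0)
Per-piece attacks for B:
  BK@(3,0): attacks (3,1) (4,0) (2,0) (4,1) (2,1)
Union (5 distinct): (2,0) (2,1) (3,1) (4,0) (4,1)

Answer: 5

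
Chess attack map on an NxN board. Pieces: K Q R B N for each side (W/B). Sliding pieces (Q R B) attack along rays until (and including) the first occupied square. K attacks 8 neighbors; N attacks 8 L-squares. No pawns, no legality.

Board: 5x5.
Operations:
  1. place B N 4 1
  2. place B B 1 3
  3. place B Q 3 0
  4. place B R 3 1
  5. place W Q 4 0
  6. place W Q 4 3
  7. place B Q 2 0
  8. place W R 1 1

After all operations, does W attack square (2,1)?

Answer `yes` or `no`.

Op 1: place BN@(4,1)
Op 2: place BB@(1,3)
Op 3: place BQ@(3,0)
Op 4: place BR@(3,1)
Op 5: place WQ@(4,0)
Op 6: place WQ@(4,3)
Op 7: place BQ@(2,0)
Op 8: place WR@(1,1)
Per-piece attacks for W:
  WR@(1,1): attacks (1,2) (1,3) (1,0) (2,1) (3,1) (0,1) [ray(0,1) blocked at (1,3); ray(1,0) blocked at (3,1)]
  WQ@(4,0): attacks (4,1) (3,0) (3,1) [ray(0,1) blocked at (4,1); ray(-1,0) blocked at (3,0); ray(-1,1) blocked at (3,1)]
  WQ@(4,3): attacks (4,4) (4,2) (4,1) (3,3) (2,3) (1,3) (3,4) (3,2) (2,1) (1,0) [ray(0,-1) blocked at (4,1); ray(-1,0) blocked at (1,3)]
W attacks (2,1): yes

Answer: yes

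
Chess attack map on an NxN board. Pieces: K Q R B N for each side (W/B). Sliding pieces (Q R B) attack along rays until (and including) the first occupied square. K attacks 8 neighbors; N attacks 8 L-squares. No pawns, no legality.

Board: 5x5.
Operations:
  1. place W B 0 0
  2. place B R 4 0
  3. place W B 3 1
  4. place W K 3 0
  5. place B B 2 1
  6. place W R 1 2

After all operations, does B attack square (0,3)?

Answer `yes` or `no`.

Answer: no

Derivation:
Op 1: place WB@(0,0)
Op 2: place BR@(4,0)
Op 3: place WB@(3,1)
Op 4: place WK@(3,0)
Op 5: place BB@(2,1)
Op 6: place WR@(1,2)
Per-piece attacks for B:
  BB@(2,1): attacks (3,2) (4,3) (3,0) (1,2) (1,0) [ray(1,-1) blocked at (3,0); ray(-1,1) blocked at (1,2)]
  BR@(4,0): attacks (4,1) (4,2) (4,3) (4,4) (3,0) [ray(-1,0) blocked at (3,0)]
B attacks (0,3): no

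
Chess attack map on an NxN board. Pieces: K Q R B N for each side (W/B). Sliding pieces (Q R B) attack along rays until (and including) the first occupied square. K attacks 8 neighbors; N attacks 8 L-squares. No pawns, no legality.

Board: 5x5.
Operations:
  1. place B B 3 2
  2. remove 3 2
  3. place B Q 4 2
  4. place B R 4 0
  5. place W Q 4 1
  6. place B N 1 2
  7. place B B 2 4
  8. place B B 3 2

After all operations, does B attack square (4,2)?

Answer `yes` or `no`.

Answer: yes

Derivation:
Op 1: place BB@(3,2)
Op 2: remove (3,2)
Op 3: place BQ@(4,2)
Op 4: place BR@(4,0)
Op 5: place WQ@(4,1)
Op 6: place BN@(1,2)
Op 7: place BB@(2,4)
Op 8: place BB@(3,2)
Per-piece attacks for B:
  BN@(1,2): attacks (2,4) (3,3) (0,4) (2,0) (3,1) (0,0)
  BB@(2,4): attacks (3,3) (4,2) (1,3) (0,2) [ray(1,-1) blocked at (4,2)]
  BB@(3,2): attacks (4,3) (4,1) (2,3) (1,4) (2,1) (1,0) [ray(1,-1) blocked at (4,1)]
  BR@(4,0): attacks (4,1) (3,0) (2,0) (1,0) (0,0) [ray(0,1) blocked at (4,1)]
  BQ@(4,2): attacks (4,3) (4,4) (4,1) (3,2) (3,3) (2,4) (3,1) (2,0) [ray(0,-1) blocked at (4,1); ray(-1,0) blocked at (3,2); ray(-1,1) blocked at (2,4)]
B attacks (4,2): yes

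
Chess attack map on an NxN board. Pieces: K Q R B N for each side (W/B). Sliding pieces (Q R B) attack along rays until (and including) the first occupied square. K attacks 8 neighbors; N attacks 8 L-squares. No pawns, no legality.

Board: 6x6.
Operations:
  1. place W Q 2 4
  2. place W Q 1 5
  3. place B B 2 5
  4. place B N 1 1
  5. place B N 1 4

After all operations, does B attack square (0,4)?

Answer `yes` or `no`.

Op 1: place WQ@(2,4)
Op 2: place WQ@(1,5)
Op 3: place BB@(2,5)
Op 4: place BN@(1,1)
Op 5: place BN@(1,4)
Per-piece attacks for B:
  BN@(1,1): attacks (2,3) (3,2) (0,3) (3,0)
  BN@(1,4): attacks (3,5) (2,2) (3,3) (0,2)
  BB@(2,5): attacks (3,4) (4,3) (5,2) (1,4) [ray(-1,-1) blocked at (1,4)]
B attacks (0,4): no

Answer: no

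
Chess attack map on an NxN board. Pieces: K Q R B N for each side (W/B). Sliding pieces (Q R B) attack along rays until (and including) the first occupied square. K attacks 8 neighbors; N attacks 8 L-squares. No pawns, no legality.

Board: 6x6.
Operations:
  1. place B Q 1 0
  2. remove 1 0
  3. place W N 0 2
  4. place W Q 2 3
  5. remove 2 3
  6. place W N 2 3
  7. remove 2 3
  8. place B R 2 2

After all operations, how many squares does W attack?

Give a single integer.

Op 1: place BQ@(1,0)
Op 2: remove (1,0)
Op 3: place WN@(0,2)
Op 4: place WQ@(2,3)
Op 5: remove (2,3)
Op 6: place WN@(2,3)
Op 7: remove (2,3)
Op 8: place BR@(2,2)
Per-piece attacks for W:
  WN@(0,2): attacks (1,4) (2,3) (1,0) (2,1)
Union (4 distinct): (1,0) (1,4) (2,1) (2,3)

Answer: 4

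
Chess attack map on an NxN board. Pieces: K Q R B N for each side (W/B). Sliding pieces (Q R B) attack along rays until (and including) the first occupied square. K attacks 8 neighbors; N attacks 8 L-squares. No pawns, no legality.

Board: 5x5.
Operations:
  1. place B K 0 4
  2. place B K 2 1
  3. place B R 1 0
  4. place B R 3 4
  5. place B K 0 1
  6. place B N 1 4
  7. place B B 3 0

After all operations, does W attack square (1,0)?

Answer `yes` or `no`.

Answer: no

Derivation:
Op 1: place BK@(0,4)
Op 2: place BK@(2,1)
Op 3: place BR@(1,0)
Op 4: place BR@(3,4)
Op 5: place BK@(0,1)
Op 6: place BN@(1,4)
Op 7: place BB@(3,0)
Per-piece attacks for W:
W attacks (1,0): no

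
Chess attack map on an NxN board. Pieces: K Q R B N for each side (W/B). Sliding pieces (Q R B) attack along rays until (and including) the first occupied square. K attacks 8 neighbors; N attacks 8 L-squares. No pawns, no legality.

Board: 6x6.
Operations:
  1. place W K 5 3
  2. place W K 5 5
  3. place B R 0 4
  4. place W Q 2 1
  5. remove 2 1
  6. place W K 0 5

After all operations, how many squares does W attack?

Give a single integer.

Answer: 9

Derivation:
Op 1: place WK@(5,3)
Op 2: place WK@(5,5)
Op 3: place BR@(0,4)
Op 4: place WQ@(2,1)
Op 5: remove (2,1)
Op 6: place WK@(0,5)
Per-piece attacks for W:
  WK@(0,5): attacks (0,4) (1,5) (1,4)
  WK@(5,3): attacks (5,4) (5,2) (4,3) (4,4) (4,2)
  WK@(5,5): attacks (5,4) (4,5) (4,4)
Union (9 distinct): (0,4) (1,4) (1,5) (4,2) (4,3) (4,4) (4,5) (5,2) (5,4)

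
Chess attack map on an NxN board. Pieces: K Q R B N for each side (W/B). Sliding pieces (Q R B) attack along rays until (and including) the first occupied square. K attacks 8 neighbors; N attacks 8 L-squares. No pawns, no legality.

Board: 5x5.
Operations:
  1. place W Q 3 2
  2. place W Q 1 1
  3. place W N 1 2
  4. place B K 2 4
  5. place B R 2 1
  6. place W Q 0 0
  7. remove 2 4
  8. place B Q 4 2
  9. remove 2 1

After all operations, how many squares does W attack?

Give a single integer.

Op 1: place WQ@(3,2)
Op 2: place WQ@(1,1)
Op 3: place WN@(1,2)
Op 4: place BK@(2,4)
Op 5: place BR@(2,1)
Op 6: place WQ@(0,0)
Op 7: remove (2,4)
Op 8: place BQ@(4,2)
Op 9: remove (2,1)
Per-piece attacks for W:
  WQ@(0,0): attacks (0,1) (0,2) (0,3) (0,4) (1,0) (2,0) (3,0) (4,0) (1,1) [ray(1,1) blocked at (1,1)]
  WQ@(1,1): attacks (1,2) (1,0) (2,1) (3,1) (4,1) (0,1) (2,2) (3,3) (4,4) (2,0) (0,2) (0,0) [ray(0,1) blocked at (1,2); ray(-1,-1) blocked at (0,0)]
  WN@(1,2): attacks (2,4) (3,3) (0,4) (2,0) (3,1) (0,0)
  WQ@(3,2): attacks (3,3) (3,4) (3,1) (3,0) (4,2) (2,2) (1,2) (4,3) (4,1) (2,3) (1,4) (2,1) (1,0) [ray(1,0) blocked at (4,2); ray(-1,0) blocked at (1,2)]
Union (23 distinct): (0,0) (0,1) (0,2) (0,3) (0,4) (1,0) (1,1) (1,2) (1,4) (2,0) (2,1) (2,2) (2,3) (2,4) (3,0) (3,1) (3,3) (3,4) (4,0) (4,1) (4,2) (4,3) (4,4)

Answer: 23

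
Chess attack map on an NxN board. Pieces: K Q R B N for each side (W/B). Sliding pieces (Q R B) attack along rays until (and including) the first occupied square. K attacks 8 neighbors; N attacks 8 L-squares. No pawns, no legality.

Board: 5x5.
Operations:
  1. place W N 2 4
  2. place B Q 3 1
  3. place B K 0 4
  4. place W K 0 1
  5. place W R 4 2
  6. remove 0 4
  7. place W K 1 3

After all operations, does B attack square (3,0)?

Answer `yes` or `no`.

Answer: yes

Derivation:
Op 1: place WN@(2,4)
Op 2: place BQ@(3,1)
Op 3: place BK@(0,4)
Op 4: place WK@(0,1)
Op 5: place WR@(4,2)
Op 6: remove (0,4)
Op 7: place WK@(1,3)
Per-piece attacks for B:
  BQ@(3,1): attacks (3,2) (3,3) (3,4) (3,0) (4,1) (2,1) (1,1) (0,1) (4,2) (4,0) (2,2) (1,3) (2,0) [ray(-1,0) blocked at (0,1); ray(1,1) blocked at (4,2); ray(-1,1) blocked at (1,3)]
B attacks (3,0): yes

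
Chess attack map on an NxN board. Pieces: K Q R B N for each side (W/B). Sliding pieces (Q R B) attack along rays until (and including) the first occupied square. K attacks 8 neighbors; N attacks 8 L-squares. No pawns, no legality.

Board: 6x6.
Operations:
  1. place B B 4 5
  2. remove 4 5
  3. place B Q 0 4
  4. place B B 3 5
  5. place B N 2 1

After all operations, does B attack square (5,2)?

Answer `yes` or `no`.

Op 1: place BB@(4,5)
Op 2: remove (4,5)
Op 3: place BQ@(0,4)
Op 4: place BB@(3,5)
Op 5: place BN@(2,1)
Per-piece attacks for B:
  BQ@(0,4): attacks (0,5) (0,3) (0,2) (0,1) (0,0) (1,4) (2,4) (3,4) (4,4) (5,4) (1,5) (1,3) (2,2) (3,1) (4,0)
  BN@(2,1): attacks (3,3) (4,2) (1,3) (0,2) (4,0) (0,0)
  BB@(3,5): attacks (4,4) (5,3) (2,4) (1,3) (0,2)
B attacks (5,2): no

Answer: no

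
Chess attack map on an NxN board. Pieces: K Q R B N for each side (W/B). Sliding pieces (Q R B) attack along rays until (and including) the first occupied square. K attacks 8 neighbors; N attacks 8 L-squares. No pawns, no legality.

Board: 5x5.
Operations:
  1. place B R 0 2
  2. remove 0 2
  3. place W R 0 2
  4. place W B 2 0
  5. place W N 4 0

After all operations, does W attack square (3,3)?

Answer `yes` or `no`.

Op 1: place BR@(0,2)
Op 2: remove (0,2)
Op 3: place WR@(0,2)
Op 4: place WB@(2,0)
Op 5: place WN@(4,0)
Per-piece attacks for W:
  WR@(0,2): attacks (0,3) (0,4) (0,1) (0,0) (1,2) (2,2) (3,2) (4,2)
  WB@(2,0): attacks (3,1) (4,2) (1,1) (0,2) [ray(-1,1) blocked at (0,2)]
  WN@(4,0): attacks (3,2) (2,1)
W attacks (3,3): no

Answer: no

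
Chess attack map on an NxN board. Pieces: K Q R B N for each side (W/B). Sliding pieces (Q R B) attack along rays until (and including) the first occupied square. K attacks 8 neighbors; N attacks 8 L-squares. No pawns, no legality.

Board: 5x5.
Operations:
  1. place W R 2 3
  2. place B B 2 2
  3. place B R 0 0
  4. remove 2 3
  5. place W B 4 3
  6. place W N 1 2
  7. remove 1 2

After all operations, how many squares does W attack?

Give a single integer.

Op 1: place WR@(2,3)
Op 2: place BB@(2,2)
Op 3: place BR@(0,0)
Op 4: remove (2,3)
Op 5: place WB@(4,3)
Op 6: place WN@(1,2)
Op 7: remove (1,2)
Per-piece attacks for W:
  WB@(4,3): attacks (3,4) (3,2) (2,1) (1,0)
Union (4 distinct): (1,0) (2,1) (3,2) (3,4)

Answer: 4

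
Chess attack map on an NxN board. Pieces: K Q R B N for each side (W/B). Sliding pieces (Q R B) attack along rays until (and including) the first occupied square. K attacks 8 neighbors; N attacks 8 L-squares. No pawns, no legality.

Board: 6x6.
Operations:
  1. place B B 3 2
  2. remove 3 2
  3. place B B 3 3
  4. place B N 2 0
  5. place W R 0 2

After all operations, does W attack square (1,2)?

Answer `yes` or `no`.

Op 1: place BB@(3,2)
Op 2: remove (3,2)
Op 3: place BB@(3,3)
Op 4: place BN@(2,0)
Op 5: place WR@(0,2)
Per-piece attacks for W:
  WR@(0,2): attacks (0,3) (0,4) (0,5) (0,1) (0,0) (1,2) (2,2) (3,2) (4,2) (5,2)
W attacks (1,2): yes

Answer: yes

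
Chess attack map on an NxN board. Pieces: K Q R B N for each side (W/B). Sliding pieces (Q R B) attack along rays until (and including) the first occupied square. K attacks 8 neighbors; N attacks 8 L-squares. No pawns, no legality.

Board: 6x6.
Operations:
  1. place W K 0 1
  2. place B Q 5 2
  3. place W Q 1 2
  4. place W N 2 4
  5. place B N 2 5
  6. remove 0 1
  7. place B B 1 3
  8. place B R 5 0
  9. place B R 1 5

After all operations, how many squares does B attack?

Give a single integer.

Op 1: place WK@(0,1)
Op 2: place BQ@(5,2)
Op 3: place WQ@(1,2)
Op 4: place WN@(2,4)
Op 5: place BN@(2,5)
Op 6: remove (0,1)
Op 7: place BB@(1,3)
Op 8: place BR@(5,0)
Op 9: place BR@(1,5)
Per-piece attacks for B:
  BB@(1,3): attacks (2,4) (2,2) (3,1) (4,0) (0,4) (0,2) [ray(1,1) blocked at (2,4)]
  BR@(1,5): attacks (1,4) (1,3) (2,5) (0,5) [ray(0,-1) blocked at (1,3); ray(1,0) blocked at (2,5)]
  BN@(2,5): attacks (3,3) (4,4) (1,3) (0,4)
  BR@(5,0): attacks (5,1) (5,2) (4,0) (3,0) (2,0) (1,0) (0,0) [ray(0,1) blocked at (5,2)]
  BQ@(5,2): attacks (5,3) (5,4) (5,5) (5,1) (5,0) (4,2) (3,2) (2,2) (1,2) (4,3) (3,4) (2,5) (4,1) (3,0) [ray(0,-1) blocked at (5,0); ray(-1,0) blocked at (1,2); ray(-1,1) blocked at (2,5)]
Union (28 distinct): (0,0) (0,2) (0,4) (0,5) (1,0) (1,2) (1,3) (1,4) (2,0) (2,2) (2,4) (2,5) (3,0) (3,1) (3,2) (3,3) (3,4) (4,0) (4,1) (4,2) (4,3) (4,4) (5,0) (5,1) (5,2) (5,3) (5,4) (5,5)

Answer: 28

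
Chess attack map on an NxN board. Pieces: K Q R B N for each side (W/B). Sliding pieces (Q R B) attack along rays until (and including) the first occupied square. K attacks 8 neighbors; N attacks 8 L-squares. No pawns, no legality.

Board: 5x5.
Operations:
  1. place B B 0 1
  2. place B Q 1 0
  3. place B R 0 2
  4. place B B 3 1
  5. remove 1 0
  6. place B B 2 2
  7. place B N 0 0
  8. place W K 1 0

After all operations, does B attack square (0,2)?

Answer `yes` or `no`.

Answer: no

Derivation:
Op 1: place BB@(0,1)
Op 2: place BQ@(1,0)
Op 3: place BR@(0,2)
Op 4: place BB@(3,1)
Op 5: remove (1,0)
Op 6: place BB@(2,2)
Op 7: place BN@(0,0)
Op 8: place WK@(1,0)
Per-piece attacks for B:
  BN@(0,0): attacks (1,2) (2,1)
  BB@(0,1): attacks (1,2) (2,3) (3,4) (1,0) [ray(1,-1) blocked at (1,0)]
  BR@(0,2): attacks (0,3) (0,4) (0,1) (1,2) (2,2) [ray(0,-1) blocked at (0,1); ray(1,0) blocked at (2,2)]
  BB@(2,2): attacks (3,3) (4,4) (3,1) (1,3) (0,4) (1,1) (0,0) [ray(1,-1) blocked at (3,1); ray(-1,-1) blocked at (0,0)]
  BB@(3,1): attacks (4,2) (4,0) (2,2) (2,0) [ray(-1,1) blocked at (2,2)]
B attacks (0,2): no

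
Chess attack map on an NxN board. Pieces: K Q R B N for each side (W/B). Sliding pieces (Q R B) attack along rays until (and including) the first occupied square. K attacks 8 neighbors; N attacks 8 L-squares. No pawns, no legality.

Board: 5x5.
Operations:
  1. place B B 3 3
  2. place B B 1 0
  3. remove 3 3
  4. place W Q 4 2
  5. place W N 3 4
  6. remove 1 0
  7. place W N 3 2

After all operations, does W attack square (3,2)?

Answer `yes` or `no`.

Op 1: place BB@(3,3)
Op 2: place BB@(1,0)
Op 3: remove (3,3)
Op 4: place WQ@(4,2)
Op 5: place WN@(3,4)
Op 6: remove (1,0)
Op 7: place WN@(3,2)
Per-piece attacks for W:
  WN@(3,2): attacks (4,4) (2,4) (1,3) (4,0) (2,0) (1,1)
  WN@(3,4): attacks (4,2) (2,2) (1,3)
  WQ@(4,2): attacks (4,3) (4,4) (4,1) (4,0) (3,2) (3,3) (2,4) (3,1) (2,0) [ray(-1,0) blocked at (3,2)]
W attacks (3,2): yes

Answer: yes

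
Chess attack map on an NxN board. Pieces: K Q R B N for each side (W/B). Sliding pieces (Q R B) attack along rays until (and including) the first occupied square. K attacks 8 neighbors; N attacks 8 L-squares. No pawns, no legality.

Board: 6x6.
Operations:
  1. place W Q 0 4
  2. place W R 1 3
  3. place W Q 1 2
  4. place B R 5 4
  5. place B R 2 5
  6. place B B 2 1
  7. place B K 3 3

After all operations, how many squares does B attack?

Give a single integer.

Answer: 24

Derivation:
Op 1: place WQ@(0,4)
Op 2: place WR@(1,3)
Op 3: place WQ@(1,2)
Op 4: place BR@(5,4)
Op 5: place BR@(2,5)
Op 6: place BB@(2,1)
Op 7: place BK@(3,3)
Per-piece attacks for B:
  BB@(2,1): attacks (3,2) (4,3) (5,4) (3,0) (1,2) (1,0) [ray(1,1) blocked at (5,4); ray(-1,1) blocked at (1,2)]
  BR@(2,5): attacks (2,4) (2,3) (2,2) (2,1) (3,5) (4,5) (5,5) (1,5) (0,5) [ray(0,-1) blocked at (2,1)]
  BK@(3,3): attacks (3,4) (3,2) (4,3) (2,3) (4,4) (4,2) (2,4) (2,2)
  BR@(5,4): attacks (5,5) (5,3) (5,2) (5,1) (5,0) (4,4) (3,4) (2,4) (1,4) (0,4) [ray(-1,0) blocked at (0,4)]
Union (24 distinct): (0,4) (0,5) (1,0) (1,2) (1,4) (1,5) (2,1) (2,2) (2,3) (2,4) (3,0) (3,2) (3,4) (3,5) (4,2) (4,3) (4,4) (4,5) (5,0) (5,1) (5,2) (5,3) (5,4) (5,5)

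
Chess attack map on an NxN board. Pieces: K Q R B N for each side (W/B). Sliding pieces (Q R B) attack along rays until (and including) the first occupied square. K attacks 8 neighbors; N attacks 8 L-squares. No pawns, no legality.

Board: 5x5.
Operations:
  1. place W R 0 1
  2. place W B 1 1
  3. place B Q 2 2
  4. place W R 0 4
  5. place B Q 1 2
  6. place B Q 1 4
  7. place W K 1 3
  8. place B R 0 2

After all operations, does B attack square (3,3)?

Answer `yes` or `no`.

Answer: yes

Derivation:
Op 1: place WR@(0,1)
Op 2: place WB@(1,1)
Op 3: place BQ@(2,2)
Op 4: place WR@(0,4)
Op 5: place BQ@(1,2)
Op 6: place BQ@(1,4)
Op 7: place WK@(1,3)
Op 8: place BR@(0,2)
Per-piece attacks for B:
  BR@(0,2): attacks (0,3) (0,4) (0,1) (1,2) [ray(0,1) blocked at (0,4); ray(0,-1) blocked at (0,1); ray(1,0) blocked at (1,2)]
  BQ@(1,2): attacks (1,3) (1,1) (2,2) (0,2) (2,3) (3,4) (2,1) (3,0) (0,3) (0,1) [ray(0,1) blocked at (1,3); ray(0,-1) blocked at (1,1); ray(1,0) blocked at (2,2); ray(-1,0) blocked at (0,2); ray(-1,-1) blocked at (0,1)]
  BQ@(1,4): attacks (1,3) (2,4) (3,4) (4,4) (0,4) (2,3) (3,2) (4,1) (0,3) [ray(0,-1) blocked at (1,3); ray(-1,0) blocked at (0,4)]
  BQ@(2,2): attacks (2,3) (2,4) (2,1) (2,0) (3,2) (4,2) (1,2) (3,3) (4,4) (3,1) (4,0) (1,3) (1,1) [ray(-1,0) blocked at (1,2); ray(-1,1) blocked at (1,3); ray(-1,-1) blocked at (1,1)]
B attacks (3,3): yes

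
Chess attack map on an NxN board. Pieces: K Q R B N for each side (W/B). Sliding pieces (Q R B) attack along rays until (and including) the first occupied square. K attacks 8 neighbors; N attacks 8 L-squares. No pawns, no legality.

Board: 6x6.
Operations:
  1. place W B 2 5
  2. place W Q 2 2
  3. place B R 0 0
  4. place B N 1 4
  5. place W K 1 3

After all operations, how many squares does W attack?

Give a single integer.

Answer: 24

Derivation:
Op 1: place WB@(2,5)
Op 2: place WQ@(2,2)
Op 3: place BR@(0,0)
Op 4: place BN@(1,4)
Op 5: place WK@(1,3)
Per-piece attacks for W:
  WK@(1,3): attacks (1,4) (1,2) (2,3) (0,3) (2,4) (2,2) (0,4) (0,2)
  WQ@(2,2): attacks (2,3) (2,4) (2,5) (2,1) (2,0) (3,2) (4,2) (5,2) (1,2) (0,2) (3,3) (4,4) (5,5) (3,1) (4,0) (1,3) (1,1) (0,0) [ray(0,1) blocked at (2,5); ray(-1,1) blocked at (1,3); ray(-1,-1) blocked at (0,0)]
  WB@(2,5): attacks (3,4) (4,3) (5,2) (1,4) [ray(-1,-1) blocked at (1,4)]
Union (24 distinct): (0,0) (0,2) (0,3) (0,4) (1,1) (1,2) (1,3) (1,4) (2,0) (2,1) (2,2) (2,3) (2,4) (2,5) (3,1) (3,2) (3,3) (3,4) (4,0) (4,2) (4,3) (4,4) (5,2) (5,5)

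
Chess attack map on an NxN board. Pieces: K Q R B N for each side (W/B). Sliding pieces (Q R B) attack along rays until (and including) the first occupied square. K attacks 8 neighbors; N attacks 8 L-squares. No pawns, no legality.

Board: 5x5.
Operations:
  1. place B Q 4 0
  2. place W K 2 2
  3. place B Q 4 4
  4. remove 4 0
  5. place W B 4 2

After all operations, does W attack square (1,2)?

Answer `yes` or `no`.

Answer: yes

Derivation:
Op 1: place BQ@(4,0)
Op 2: place WK@(2,2)
Op 3: place BQ@(4,4)
Op 4: remove (4,0)
Op 5: place WB@(4,2)
Per-piece attacks for W:
  WK@(2,2): attacks (2,3) (2,1) (3,2) (1,2) (3,3) (3,1) (1,3) (1,1)
  WB@(4,2): attacks (3,3) (2,4) (3,1) (2,0)
W attacks (1,2): yes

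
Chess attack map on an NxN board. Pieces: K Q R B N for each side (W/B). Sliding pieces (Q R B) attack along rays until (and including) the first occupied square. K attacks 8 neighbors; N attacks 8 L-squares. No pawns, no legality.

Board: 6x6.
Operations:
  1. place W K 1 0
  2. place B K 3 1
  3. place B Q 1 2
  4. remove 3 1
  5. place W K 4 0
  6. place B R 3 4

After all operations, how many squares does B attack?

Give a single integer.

Op 1: place WK@(1,0)
Op 2: place BK@(3,1)
Op 3: place BQ@(1,2)
Op 4: remove (3,1)
Op 5: place WK@(4,0)
Op 6: place BR@(3,4)
Per-piece attacks for B:
  BQ@(1,2): attacks (1,3) (1,4) (1,5) (1,1) (1,0) (2,2) (3,2) (4,2) (5,2) (0,2) (2,3) (3,4) (2,1) (3,0) (0,3) (0,1) [ray(0,-1) blocked at (1,0); ray(1,1) blocked at (3,4)]
  BR@(3,4): attacks (3,5) (3,3) (3,2) (3,1) (3,0) (4,4) (5,4) (2,4) (1,4) (0,4)
Union (23 distinct): (0,1) (0,2) (0,3) (0,4) (1,0) (1,1) (1,3) (1,4) (1,5) (2,1) (2,2) (2,3) (2,4) (3,0) (3,1) (3,2) (3,3) (3,4) (3,5) (4,2) (4,4) (5,2) (5,4)

Answer: 23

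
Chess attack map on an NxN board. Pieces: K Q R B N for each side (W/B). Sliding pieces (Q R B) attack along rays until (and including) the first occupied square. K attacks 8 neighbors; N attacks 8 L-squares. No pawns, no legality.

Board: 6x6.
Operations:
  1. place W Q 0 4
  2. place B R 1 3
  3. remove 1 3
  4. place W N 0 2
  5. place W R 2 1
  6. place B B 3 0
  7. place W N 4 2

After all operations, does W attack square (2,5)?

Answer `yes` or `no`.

Op 1: place WQ@(0,4)
Op 2: place BR@(1,3)
Op 3: remove (1,3)
Op 4: place WN@(0,2)
Op 5: place WR@(2,1)
Op 6: place BB@(3,0)
Op 7: place WN@(4,2)
Per-piece attacks for W:
  WN@(0,2): attacks (1,4) (2,3) (1,0) (2,1)
  WQ@(0,4): attacks (0,5) (0,3) (0,2) (1,4) (2,4) (3,4) (4,4) (5,4) (1,5) (1,3) (2,2) (3,1) (4,0) [ray(0,-1) blocked at (0,2)]
  WR@(2,1): attacks (2,2) (2,3) (2,4) (2,5) (2,0) (3,1) (4,1) (5,1) (1,1) (0,1)
  WN@(4,2): attacks (5,4) (3,4) (2,3) (5,0) (3,0) (2,1)
W attacks (2,5): yes

Answer: yes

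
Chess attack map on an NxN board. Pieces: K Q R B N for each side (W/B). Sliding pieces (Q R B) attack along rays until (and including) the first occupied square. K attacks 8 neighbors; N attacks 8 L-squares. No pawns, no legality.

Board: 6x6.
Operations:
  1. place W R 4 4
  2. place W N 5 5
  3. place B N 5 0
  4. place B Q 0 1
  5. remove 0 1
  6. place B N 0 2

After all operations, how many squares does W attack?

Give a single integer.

Op 1: place WR@(4,4)
Op 2: place WN@(5,5)
Op 3: place BN@(5,0)
Op 4: place BQ@(0,1)
Op 5: remove (0,1)
Op 6: place BN@(0,2)
Per-piece attacks for W:
  WR@(4,4): attacks (4,5) (4,3) (4,2) (4,1) (4,0) (5,4) (3,4) (2,4) (1,4) (0,4)
  WN@(5,5): attacks (4,3) (3,4)
Union (10 distinct): (0,4) (1,4) (2,4) (3,4) (4,0) (4,1) (4,2) (4,3) (4,5) (5,4)

Answer: 10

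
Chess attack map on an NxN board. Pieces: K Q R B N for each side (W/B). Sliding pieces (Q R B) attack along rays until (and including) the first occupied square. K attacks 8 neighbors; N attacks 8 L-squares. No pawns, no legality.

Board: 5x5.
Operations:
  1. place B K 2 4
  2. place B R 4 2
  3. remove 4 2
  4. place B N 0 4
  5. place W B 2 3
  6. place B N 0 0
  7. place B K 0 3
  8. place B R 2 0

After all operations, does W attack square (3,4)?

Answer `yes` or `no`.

Answer: yes

Derivation:
Op 1: place BK@(2,4)
Op 2: place BR@(4,2)
Op 3: remove (4,2)
Op 4: place BN@(0,4)
Op 5: place WB@(2,3)
Op 6: place BN@(0,0)
Op 7: place BK@(0,3)
Op 8: place BR@(2,0)
Per-piece attacks for W:
  WB@(2,3): attacks (3,4) (3,2) (4,1) (1,4) (1,2) (0,1)
W attacks (3,4): yes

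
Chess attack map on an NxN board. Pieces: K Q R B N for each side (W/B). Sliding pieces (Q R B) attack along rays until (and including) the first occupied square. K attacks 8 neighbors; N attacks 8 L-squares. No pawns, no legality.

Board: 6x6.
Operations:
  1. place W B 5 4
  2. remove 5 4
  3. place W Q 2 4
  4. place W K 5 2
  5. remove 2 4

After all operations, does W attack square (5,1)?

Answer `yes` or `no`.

Answer: yes

Derivation:
Op 1: place WB@(5,4)
Op 2: remove (5,4)
Op 3: place WQ@(2,4)
Op 4: place WK@(5,2)
Op 5: remove (2,4)
Per-piece attacks for W:
  WK@(5,2): attacks (5,3) (5,1) (4,2) (4,3) (4,1)
W attacks (5,1): yes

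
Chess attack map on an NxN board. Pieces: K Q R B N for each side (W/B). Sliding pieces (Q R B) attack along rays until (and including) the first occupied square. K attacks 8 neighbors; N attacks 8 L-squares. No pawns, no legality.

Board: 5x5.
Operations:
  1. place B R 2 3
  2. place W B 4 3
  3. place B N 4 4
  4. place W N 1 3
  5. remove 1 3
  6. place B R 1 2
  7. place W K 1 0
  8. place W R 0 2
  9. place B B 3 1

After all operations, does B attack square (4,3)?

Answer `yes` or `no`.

Op 1: place BR@(2,3)
Op 2: place WB@(4,3)
Op 3: place BN@(4,4)
Op 4: place WN@(1,3)
Op 5: remove (1,3)
Op 6: place BR@(1,2)
Op 7: place WK@(1,0)
Op 8: place WR@(0,2)
Op 9: place BB@(3,1)
Per-piece attacks for B:
  BR@(1,2): attacks (1,3) (1,4) (1,1) (1,0) (2,2) (3,2) (4,2) (0,2) [ray(0,-1) blocked at (1,0); ray(-1,0) blocked at (0,2)]
  BR@(2,3): attacks (2,4) (2,2) (2,1) (2,0) (3,3) (4,3) (1,3) (0,3) [ray(1,0) blocked at (4,3)]
  BB@(3,1): attacks (4,2) (4,0) (2,2) (1,3) (0,4) (2,0)
  BN@(4,4): attacks (3,2) (2,3)
B attacks (4,3): yes

Answer: yes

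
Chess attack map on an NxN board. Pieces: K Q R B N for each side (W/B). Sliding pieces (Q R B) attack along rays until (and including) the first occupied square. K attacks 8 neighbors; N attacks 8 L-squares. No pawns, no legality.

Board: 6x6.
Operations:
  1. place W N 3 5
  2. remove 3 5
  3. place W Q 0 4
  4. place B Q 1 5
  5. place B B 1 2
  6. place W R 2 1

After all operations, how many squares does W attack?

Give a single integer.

Answer: 21

Derivation:
Op 1: place WN@(3,5)
Op 2: remove (3,5)
Op 3: place WQ@(0,4)
Op 4: place BQ@(1,5)
Op 5: place BB@(1,2)
Op 6: place WR@(2,1)
Per-piece attacks for W:
  WQ@(0,4): attacks (0,5) (0,3) (0,2) (0,1) (0,0) (1,4) (2,4) (3,4) (4,4) (5,4) (1,5) (1,3) (2,2) (3,1) (4,0) [ray(1,1) blocked at (1,5)]
  WR@(2,1): attacks (2,2) (2,3) (2,4) (2,5) (2,0) (3,1) (4,1) (5,1) (1,1) (0,1)
Union (21 distinct): (0,0) (0,1) (0,2) (0,3) (0,5) (1,1) (1,3) (1,4) (1,5) (2,0) (2,2) (2,3) (2,4) (2,5) (3,1) (3,4) (4,0) (4,1) (4,4) (5,1) (5,4)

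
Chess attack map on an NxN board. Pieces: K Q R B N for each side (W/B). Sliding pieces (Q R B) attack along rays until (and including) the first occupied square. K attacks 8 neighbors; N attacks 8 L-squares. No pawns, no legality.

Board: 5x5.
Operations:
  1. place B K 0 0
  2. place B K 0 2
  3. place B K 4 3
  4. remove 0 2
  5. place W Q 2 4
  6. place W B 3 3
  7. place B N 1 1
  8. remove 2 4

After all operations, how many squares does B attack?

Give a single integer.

Op 1: place BK@(0,0)
Op 2: place BK@(0,2)
Op 3: place BK@(4,3)
Op 4: remove (0,2)
Op 5: place WQ@(2,4)
Op 6: place WB@(3,3)
Op 7: place BN@(1,1)
Op 8: remove (2,4)
Per-piece attacks for B:
  BK@(0,0): attacks (0,1) (1,0) (1,1)
  BN@(1,1): attacks (2,3) (3,2) (0,3) (3,0)
  BK@(4,3): attacks (4,4) (4,2) (3,3) (3,4) (3,2)
Union (11 distinct): (0,1) (0,3) (1,0) (1,1) (2,3) (3,0) (3,2) (3,3) (3,4) (4,2) (4,4)

Answer: 11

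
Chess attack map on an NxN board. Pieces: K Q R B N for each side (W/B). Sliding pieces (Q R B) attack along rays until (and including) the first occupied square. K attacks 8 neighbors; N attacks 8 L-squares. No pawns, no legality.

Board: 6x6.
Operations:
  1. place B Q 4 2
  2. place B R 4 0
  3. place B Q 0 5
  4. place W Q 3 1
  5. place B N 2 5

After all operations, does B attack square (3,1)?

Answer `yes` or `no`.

Op 1: place BQ@(4,2)
Op 2: place BR@(4,0)
Op 3: place BQ@(0,5)
Op 4: place WQ@(3,1)
Op 5: place BN@(2,5)
Per-piece attacks for B:
  BQ@(0,5): attacks (0,4) (0,3) (0,2) (0,1) (0,0) (1,5) (2,5) (1,4) (2,3) (3,2) (4,1) (5,0) [ray(1,0) blocked at (2,5)]
  BN@(2,5): attacks (3,3) (4,4) (1,3) (0,4)
  BR@(4,0): attacks (4,1) (4,2) (5,0) (3,0) (2,0) (1,0) (0,0) [ray(0,1) blocked at (4,2)]
  BQ@(4,2): attacks (4,3) (4,4) (4,5) (4,1) (4,0) (5,2) (3,2) (2,2) (1,2) (0,2) (5,3) (5,1) (3,3) (2,4) (1,5) (3,1) [ray(0,-1) blocked at (4,0); ray(-1,-1) blocked at (3,1)]
B attacks (3,1): yes

Answer: yes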